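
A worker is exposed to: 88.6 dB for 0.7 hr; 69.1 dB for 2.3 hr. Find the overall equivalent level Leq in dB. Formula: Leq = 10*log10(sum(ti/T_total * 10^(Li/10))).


T_total = 0.7 + 2.3 = 3.0 hr
(0.7/3.0) * 10^(88.6/10) = 1.69035e+08
(2.3/3.0) * 10^(69.1/10) = 6.2317e+06
Sum = 1.69035e+08 + 6.2317e+06 = 1.75267e+08
Leq = 10*log10(1.75267e+08) = 82.437 dB


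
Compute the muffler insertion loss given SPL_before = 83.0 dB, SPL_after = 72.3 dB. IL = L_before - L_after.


Insertion loss = SPL without muffler - SPL with muffler
IL = 83.0 - 72.3 = 10.7 dB


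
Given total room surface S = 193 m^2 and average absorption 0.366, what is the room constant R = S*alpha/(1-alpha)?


R = 193 * 0.366 / (1 - 0.366) = 111.42 m^2


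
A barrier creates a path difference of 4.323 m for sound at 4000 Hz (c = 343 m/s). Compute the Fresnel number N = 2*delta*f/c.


N = 2*delta*f/c = 2*delta/lambda, where lambda = c/f
lambda = 343 / 4000 = 0.08575 m
N = 2 * 4.323 / 0.08575 = 100.83


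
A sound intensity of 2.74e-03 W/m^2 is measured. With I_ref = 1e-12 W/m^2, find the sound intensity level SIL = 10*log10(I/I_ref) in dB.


I / I_ref = 2.74e-03 / 1e-12 = 2.74e+09
SIL = 10 * log10(2.74e+09) = 94.378 dB


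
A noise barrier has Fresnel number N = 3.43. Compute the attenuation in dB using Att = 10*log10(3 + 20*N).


3 + 20*N = 3 + 20*3.43 = 71.6
Att = 10*log10(71.6) = 18.549 dB


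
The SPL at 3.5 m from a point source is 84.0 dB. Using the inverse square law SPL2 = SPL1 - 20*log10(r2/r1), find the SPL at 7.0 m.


r2/r1 = 7.0/3.5 = 2
Correction = 20*log10(2) = 6.0206 dB
SPL2 = 84.0 - 6.0206 = 77.979 dB


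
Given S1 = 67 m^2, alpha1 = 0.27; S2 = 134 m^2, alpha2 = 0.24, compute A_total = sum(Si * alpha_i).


67 * 0.27 = 18.09
134 * 0.24 = 32.16
A_total = 18.09 + 32.16 = 50.25 m^2


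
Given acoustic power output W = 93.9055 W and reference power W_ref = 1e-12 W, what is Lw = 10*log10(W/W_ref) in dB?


W / W_ref = 93.9055 / 1e-12 = 9.39055e+13
Lw = 10 * log10(9.39055e+13) = 139.73 dB


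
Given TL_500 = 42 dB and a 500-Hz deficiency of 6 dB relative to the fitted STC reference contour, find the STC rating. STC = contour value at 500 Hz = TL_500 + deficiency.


By ASTM E413, STC = value of the fitted reference contour at 500 Hz.
Contour value at 500 Hz = TL_500 + deficiency = 42 + 6 = 48
STC = 48


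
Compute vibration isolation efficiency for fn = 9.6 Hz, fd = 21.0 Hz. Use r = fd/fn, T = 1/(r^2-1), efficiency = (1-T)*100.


r = 21.0 / 9.6 = 2.1875
r^2 - 1 = 2.1875^2 - 1 = 3.78516
T = 1/3.78516 = 0.26419
Efficiency = (1 - 0.26419)*100 = 73.581 %


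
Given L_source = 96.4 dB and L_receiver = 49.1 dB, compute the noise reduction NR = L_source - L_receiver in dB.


NR = L_source - L_receiver (difference between source and receiving room levels)
NR = 96.4 - 49.1 = 47.3 dB


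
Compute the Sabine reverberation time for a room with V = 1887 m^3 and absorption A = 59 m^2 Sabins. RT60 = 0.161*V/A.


RT60 = 0.161 * 1887 / 59 = 5.1493 s


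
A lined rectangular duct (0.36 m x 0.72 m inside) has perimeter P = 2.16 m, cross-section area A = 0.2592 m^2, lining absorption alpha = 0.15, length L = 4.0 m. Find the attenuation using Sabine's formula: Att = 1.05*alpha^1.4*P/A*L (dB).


alpha^1.4 = 0.15^1.4 = 0.0702308
Attenuation rate = 1.05 * alpha^1.4 * P / A
= 1.05 * 0.0702308 * 2.16 / 0.2592 = 0.61452 dB/m
Total Att = 0.61452 * 4.0 = 2.4581 dB


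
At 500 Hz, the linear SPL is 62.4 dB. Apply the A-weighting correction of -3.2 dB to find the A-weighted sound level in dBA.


A-weighting table: 500 Hz -> -3.2 dB correction
SPL_A = SPL + correction = 62.4 + (-3.2) = 59.2 dBA


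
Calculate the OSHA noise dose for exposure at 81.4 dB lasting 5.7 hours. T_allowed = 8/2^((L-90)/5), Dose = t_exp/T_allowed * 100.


T_allowed = 8 / 2^((81.4 - 90)/5) = 26.3549 hr
Dose = 5.7 / 26.3549 * 100 = 21.628 %


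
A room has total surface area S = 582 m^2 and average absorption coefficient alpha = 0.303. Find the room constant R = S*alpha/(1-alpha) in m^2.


R = 582 * 0.303 / (1 - 0.303) = 253.01 m^2


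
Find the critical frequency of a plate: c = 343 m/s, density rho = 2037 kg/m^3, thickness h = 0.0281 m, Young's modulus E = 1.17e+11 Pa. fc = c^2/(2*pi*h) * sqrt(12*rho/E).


12*rho/E = 12*2037/1.17e+11 = 2.08923e-07
sqrt(12*rho/E) = sqrt(2.08923e-07) = 0.000457081
c^2/(2*pi*h) = 343^2/(2*pi*0.0281) = 666349
fc = 666349 * 0.000457081 = 304.58 Hz


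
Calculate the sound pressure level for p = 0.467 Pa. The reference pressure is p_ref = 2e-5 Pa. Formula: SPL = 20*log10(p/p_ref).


p / p_ref = 0.467 / 2e-5 = 23350
SPL = 20 * log10(23350) = 87.366 dB


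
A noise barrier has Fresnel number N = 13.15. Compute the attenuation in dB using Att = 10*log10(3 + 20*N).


3 + 20*N = 3 + 20*13.15 = 266
Att = 10*log10(266) = 24.249 dB


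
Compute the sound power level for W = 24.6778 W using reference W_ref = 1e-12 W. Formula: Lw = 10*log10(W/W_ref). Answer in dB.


W / W_ref = 24.6778 / 1e-12 = 2.46778e+13
Lw = 10 * log10(2.46778e+13) = 133.92 dB


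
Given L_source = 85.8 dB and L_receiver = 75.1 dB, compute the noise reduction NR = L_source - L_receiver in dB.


NR = L_source - L_receiver (difference between source and receiving room levels)
NR = 85.8 - 75.1 = 10.7 dB


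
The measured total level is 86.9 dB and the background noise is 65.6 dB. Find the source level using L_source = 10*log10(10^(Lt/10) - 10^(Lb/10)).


10^(86.9/10) = 4.89779e+08
10^(65.6/10) = 3.63078e+06
Difference = 4.89779e+08 - 3.63078e+06 = 4.86148e+08
L_source = 10*log10(4.86148e+08) = 86.868 dB


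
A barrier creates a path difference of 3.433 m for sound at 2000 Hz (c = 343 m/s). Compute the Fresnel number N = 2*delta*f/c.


N = 2*delta*f/c = 2*delta/lambda, where lambda = c/f
lambda = 343 / 2000 = 0.1715 m
N = 2 * 3.433 / 0.1715 = 40.035


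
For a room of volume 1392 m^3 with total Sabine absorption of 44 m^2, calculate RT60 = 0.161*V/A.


RT60 = 0.161 * 1392 / 44 = 5.0935 s


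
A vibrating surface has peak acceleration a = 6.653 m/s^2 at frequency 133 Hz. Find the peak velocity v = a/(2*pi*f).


omega = 2*pi*f = 2*pi*133 = 835.664 rad/s
v = a / omega = 6.653 / 835.664 = 0.0079613 m/s


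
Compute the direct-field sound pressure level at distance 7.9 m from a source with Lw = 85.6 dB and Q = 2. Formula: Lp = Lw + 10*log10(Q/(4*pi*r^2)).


4*pi*r^2 = 4*pi*7.9^2 = 784.267 m^2
Q / (4*pi*r^2) = 2 / 784.267 = 0.00255015
Lp = 85.6 + 10*log10(0.00255015) = 59.666 dB


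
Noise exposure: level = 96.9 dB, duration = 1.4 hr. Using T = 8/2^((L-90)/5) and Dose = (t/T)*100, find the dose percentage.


T_allowed = 8 / 2^((96.9 - 90)/5) = 3.07375 hr
Dose = 1.4 / 3.07375 * 100 = 45.547 %


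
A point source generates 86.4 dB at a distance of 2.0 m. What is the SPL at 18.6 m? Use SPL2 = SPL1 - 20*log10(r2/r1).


r2/r1 = 18.6/2.0 = 9.3
Correction = 20*log10(9.3) = 19.3697 dB
SPL2 = 86.4 - 19.3697 = 67.03 dB


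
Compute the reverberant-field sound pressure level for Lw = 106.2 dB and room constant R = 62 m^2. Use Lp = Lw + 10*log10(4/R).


4/R = 4/62 = 0.0645161
Lp = 106.2 + 10*log10(0.0645161) = 94.297 dB


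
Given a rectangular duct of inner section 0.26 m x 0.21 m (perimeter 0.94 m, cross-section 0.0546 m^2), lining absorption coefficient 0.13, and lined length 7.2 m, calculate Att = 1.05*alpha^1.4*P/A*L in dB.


alpha^1.4 = 0.13^1.4 = 0.0574805
Attenuation rate = 1.05 * alpha^1.4 * P / A
= 1.05 * 0.0574805 * 0.94 / 0.0546 = 1.03907 dB/m
Total Att = 1.03907 * 7.2 = 7.4813 dB


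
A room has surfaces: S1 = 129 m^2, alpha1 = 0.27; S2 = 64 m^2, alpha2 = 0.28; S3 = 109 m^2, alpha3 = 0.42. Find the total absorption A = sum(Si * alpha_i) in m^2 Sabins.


129 * 0.27 = 34.83
64 * 0.28 = 17.92
109 * 0.42 = 45.78
A_total = 34.83 + 17.92 + 45.78 = 98.53 m^2


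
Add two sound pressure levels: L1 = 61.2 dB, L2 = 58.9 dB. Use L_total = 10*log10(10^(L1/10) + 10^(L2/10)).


10^(61.2/10) = 1.31826e+06
10^(58.9/10) = 776247
Sum = 1.31826e+06 + 776247 = 2.09451e+06
L_total = 10*log10(2.09451e+06) = 63.211 dB


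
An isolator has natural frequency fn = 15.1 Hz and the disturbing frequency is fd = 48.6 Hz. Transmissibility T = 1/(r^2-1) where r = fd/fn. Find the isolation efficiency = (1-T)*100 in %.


r = 48.6 / 15.1 = 3.21854
r^2 - 1 = 3.21854^2 - 1 = 9.359
T = 1/9.359 = 0.106849
Efficiency = (1 - 0.106849)*100 = 89.315 %


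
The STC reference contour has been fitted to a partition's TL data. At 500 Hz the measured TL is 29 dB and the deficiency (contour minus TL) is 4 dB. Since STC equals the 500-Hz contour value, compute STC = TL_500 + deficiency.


By ASTM E413, STC = value of the fitted reference contour at 500 Hz.
Contour value at 500 Hz = TL_500 + deficiency = 29 + 4 = 33
STC = 33


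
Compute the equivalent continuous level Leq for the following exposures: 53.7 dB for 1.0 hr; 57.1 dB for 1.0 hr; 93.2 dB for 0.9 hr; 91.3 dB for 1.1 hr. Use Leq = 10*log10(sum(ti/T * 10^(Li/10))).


T_total = 1.0 + 1.0 + 0.9 + 1.1 = 4.0 hr
(1.0/4.0) * 10^(53.7/10) = 58605.7
(1.0/4.0) * 10^(57.1/10) = 128215
(0.9/4.0) * 10^(93.2/10) = 4.70092e+08
(1.1/4.0) * 10^(91.3/10) = 3.70965e+08
Sum = 58605.7 + 128215 + 4.70092e+08 + 3.70965e+08 = 8.41244e+08
Leq = 10*log10(8.41244e+08) = 89.249 dB


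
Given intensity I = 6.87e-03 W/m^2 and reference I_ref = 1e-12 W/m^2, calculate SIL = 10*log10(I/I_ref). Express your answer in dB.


I / I_ref = 6.87e-03 / 1e-12 = 6.87e+09
SIL = 10 * log10(6.87e+09) = 98.37 dB


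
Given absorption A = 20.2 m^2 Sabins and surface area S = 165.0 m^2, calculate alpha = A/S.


Absorption coefficient = absorbed power / incident power
alpha = A / S = 20.2 / 165.0 = 0.12242


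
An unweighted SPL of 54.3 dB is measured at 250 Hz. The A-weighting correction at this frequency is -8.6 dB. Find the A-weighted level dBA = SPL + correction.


A-weighting table: 250 Hz -> -8.6 dB correction
SPL_A = SPL + correction = 54.3 + (-8.6) = 45.7 dBA


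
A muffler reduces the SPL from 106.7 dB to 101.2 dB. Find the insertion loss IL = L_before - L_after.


Insertion loss = SPL without muffler - SPL with muffler
IL = 106.7 - 101.2 = 5.5 dB


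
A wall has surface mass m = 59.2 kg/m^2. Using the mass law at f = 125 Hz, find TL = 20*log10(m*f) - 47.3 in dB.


m * f = 59.2 * 125 = 7400
20*log10(7400) = 77.3846 dB
TL = 77.3846 - 47.3 = 30.085 dB


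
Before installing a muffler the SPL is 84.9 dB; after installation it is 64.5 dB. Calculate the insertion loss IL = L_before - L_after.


Insertion loss = SPL without muffler - SPL with muffler
IL = 84.9 - 64.5 = 20.4 dB


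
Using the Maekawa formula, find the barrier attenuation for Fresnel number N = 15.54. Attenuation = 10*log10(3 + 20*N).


3 + 20*N = 3 + 20*15.54 = 313.8
Att = 10*log10(313.8) = 24.967 dB


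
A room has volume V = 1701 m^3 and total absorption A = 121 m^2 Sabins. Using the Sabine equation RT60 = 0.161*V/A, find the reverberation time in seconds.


RT60 = 0.161 * 1701 / 121 = 2.2633 s


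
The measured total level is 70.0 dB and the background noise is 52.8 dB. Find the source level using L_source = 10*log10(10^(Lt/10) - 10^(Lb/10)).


10^(70.0/10) = 1e+07
10^(52.8/10) = 190546
Difference = 1e+07 - 190546 = 9.80945e+06
L_source = 10*log10(9.80945e+06) = 69.916 dB


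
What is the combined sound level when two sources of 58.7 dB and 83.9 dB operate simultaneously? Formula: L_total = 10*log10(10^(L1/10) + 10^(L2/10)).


10^(58.7/10) = 741310
10^(83.9/10) = 2.45471e+08
Sum = 741310 + 2.45471e+08 = 2.46212e+08
L_total = 10*log10(2.46212e+08) = 83.913 dB


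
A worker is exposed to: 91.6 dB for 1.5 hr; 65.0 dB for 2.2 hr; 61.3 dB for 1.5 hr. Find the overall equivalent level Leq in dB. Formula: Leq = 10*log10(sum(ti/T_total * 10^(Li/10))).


T_total = 1.5 + 2.2 + 1.5 = 5.2 hr
(1.5/5.2) * 10^(91.6/10) = 4.16954e+08
(2.2/5.2) * 10^(65.0/10) = 1.33789e+06
(1.5/5.2) * 10^(61.3/10) = 389124
Sum = 4.16954e+08 + 1.33789e+06 + 389124 = 4.18681e+08
Leq = 10*log10(4.18681e+08) = 86.219 dB


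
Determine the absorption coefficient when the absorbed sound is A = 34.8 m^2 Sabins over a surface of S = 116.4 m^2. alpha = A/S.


Absorption coefficient = absorbed power / incident power
alpha = A / S = 34.8 / 116.4 = 0.29897


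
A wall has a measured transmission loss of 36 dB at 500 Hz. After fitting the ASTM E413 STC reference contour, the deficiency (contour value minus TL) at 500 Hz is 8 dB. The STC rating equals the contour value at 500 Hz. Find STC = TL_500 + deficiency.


By ASTM E413, STC = value of the fitted reference contour at 500 Hz.
Contour value at 500 Hz = TL_500 + deficiency = 36 + 8 = 44
STC = 44


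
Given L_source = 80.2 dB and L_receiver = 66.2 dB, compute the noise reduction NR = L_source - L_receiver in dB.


NR = L_source - L_receiver (difference between source and receiving room levels)
NR = 80.2 - 66.2 = 14 dB


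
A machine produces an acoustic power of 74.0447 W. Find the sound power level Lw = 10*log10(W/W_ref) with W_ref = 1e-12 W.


W / W_ref = 74.0447 / 1e-12 = 7.40447e+13
Lw = 10 * log10(7.40447e+13) = 138.69 dB


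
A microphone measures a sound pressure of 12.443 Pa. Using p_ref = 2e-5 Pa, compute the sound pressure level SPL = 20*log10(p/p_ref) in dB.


p / p_ref = 12.443 / 2e-5 = 622150
SPL = 20 * log10(622150) = 115.88 dB


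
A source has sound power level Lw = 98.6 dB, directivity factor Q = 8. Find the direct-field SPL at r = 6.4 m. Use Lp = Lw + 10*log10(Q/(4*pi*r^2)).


4*pi*r^2 = 4*pi*6.4^2 = 514.719 m^2
Q / (4*pi*r^2) = 8 / 514.719 = 0.0155425
Lp = 98.6 + 10*log10(0.0155425) = 80.515 dB


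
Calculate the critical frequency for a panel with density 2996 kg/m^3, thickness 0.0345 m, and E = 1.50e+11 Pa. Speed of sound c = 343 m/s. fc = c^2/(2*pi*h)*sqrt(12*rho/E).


12*rho/E = 12*2996/1.50e+11 = 2.3968e-07
sqrt(12*rho/E) = sqrt(2.3968e-07) = 0.000489571
c^2/(2*pi*h) = 343^2/(2*pi*0.0345) = 542737
fc = 542737 * 0.000489571 = 265.71 Hz


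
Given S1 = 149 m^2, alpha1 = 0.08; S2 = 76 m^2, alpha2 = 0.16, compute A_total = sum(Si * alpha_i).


149 * 0.08 = 11.92
76 * 0.16 = 12.16
A_total = 11.92 + 12.16 = 24.08 m^2


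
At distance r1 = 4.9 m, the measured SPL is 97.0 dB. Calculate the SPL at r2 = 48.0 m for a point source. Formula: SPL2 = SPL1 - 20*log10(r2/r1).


r2/r1 = 48.0/4.9 = 9.79592
Correction = 20*log10(9.79592) = 19.8209 dB
SPL2 = 97.0 - 19.8209 = 77.179 dB


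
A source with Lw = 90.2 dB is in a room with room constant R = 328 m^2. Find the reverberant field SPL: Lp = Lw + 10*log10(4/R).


4/R = 4/328 = 0.0121951
Lp = 90.2 + 10*log10(0.0121951) = 71.062 dB


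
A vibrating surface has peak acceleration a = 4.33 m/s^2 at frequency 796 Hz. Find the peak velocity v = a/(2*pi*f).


omega = 2*pi*f = 2*pi*796 = 5001.42 rad/s
v = a / omega = 4.33 / 5001.42 = 0.00086575 m/s


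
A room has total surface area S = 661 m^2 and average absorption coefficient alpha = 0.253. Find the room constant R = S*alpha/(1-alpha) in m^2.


R = 661 * 0.253 / (1 - 0.253) = 223.87 m^2


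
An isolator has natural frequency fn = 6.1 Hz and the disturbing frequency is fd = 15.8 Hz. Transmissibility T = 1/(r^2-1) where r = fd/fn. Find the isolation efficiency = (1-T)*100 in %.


r = 15.8 / 6.1 = 2.59016
r^2 - 1 = 2.59016^2 - 1 = 5.70893
T = 1/5.70893 = 0.175164
Efficiency = (1 - 0.175164)*100 = 82.484 %


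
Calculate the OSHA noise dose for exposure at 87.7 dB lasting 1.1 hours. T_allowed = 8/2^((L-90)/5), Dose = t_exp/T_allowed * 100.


T_allowed = 8 / 2^((87.7 - 90)/5) = 11.0043 hr
Dose = 1.1 / 11.0043 * 100 = 9.9961 %


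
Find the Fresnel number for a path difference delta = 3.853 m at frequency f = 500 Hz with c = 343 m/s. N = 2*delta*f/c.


N = 2*delta*f/c = 2*delta/lambda, where lambda = c/f
lambda = 343 / 500 = 0.686 m
N = 2 * 3.853 / 0.686 = 11.233


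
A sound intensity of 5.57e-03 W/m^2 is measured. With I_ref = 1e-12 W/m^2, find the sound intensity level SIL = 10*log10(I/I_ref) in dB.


I / I_ref = 5.57e-03 / 1e-12 = 5.57e+09
SIL = 10 * log10(5.57e+09) = 97.459 dB


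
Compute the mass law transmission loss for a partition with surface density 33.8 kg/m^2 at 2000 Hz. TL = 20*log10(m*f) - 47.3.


m * f = 33.8 * 2000 = 67600
20*log10(67600) = 96.5989 dB
TL = 96.5989 - 47.3 = 49.299 dB


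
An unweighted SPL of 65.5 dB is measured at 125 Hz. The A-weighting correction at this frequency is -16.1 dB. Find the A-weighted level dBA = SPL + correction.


A-weighting table: 125 Hz -> -16.1 dB correction
SPL_A = SPL + correction = 65.5 + (-16.1) = 49.4 dBA


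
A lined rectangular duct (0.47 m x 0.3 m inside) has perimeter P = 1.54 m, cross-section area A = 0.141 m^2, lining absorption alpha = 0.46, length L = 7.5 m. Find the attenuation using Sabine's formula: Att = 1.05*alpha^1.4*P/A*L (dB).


alpha^1.4 = 0.46^1.4 = 0.337179
Attenuation rate = 1.05 * alpha^1.4 * P / A
= 1.05 * 0.337179 * 1.54 / 0.141 = 3.8668 dB/m
Total Att = 3.8668 * 7.5 = 29.001 dB


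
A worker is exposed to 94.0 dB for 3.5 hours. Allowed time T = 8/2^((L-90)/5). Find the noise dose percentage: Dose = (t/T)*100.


T_allowed = 8 / 2^((94.0 - 90)/5) = 4.59479 hr
Dose = 3.5 / 4.59479 * 100 = 76.173 %


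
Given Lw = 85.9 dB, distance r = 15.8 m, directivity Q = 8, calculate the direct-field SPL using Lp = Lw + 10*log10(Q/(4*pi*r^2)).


4*pi*r^2 = 4*pi*15.8^2 = 3137.07 m^2
Q / (4*pi*r^2) = 8 / 3137.07 = 0.00255015
Lp = 85.9 + 10*log10(0.00255015) = 59.966 dB


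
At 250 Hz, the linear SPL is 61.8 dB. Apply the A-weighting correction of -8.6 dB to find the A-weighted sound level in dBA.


A-weighting table: 250 Hz -> -8.6 dB correction
SPL_A = SPL + correction = 61.8 + (-8.6) = 53.2 dBA


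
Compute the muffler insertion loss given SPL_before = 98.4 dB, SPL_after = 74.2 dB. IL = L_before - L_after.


Insertion loss = SPL without muffler - SPL with muffler
IL = 98.4 - 74.2 = 24.2 dB


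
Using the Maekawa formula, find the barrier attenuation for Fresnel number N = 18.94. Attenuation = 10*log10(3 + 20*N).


3 + 20*N = 3 + 20*18.94 = 381.8
Att = 10*log10(381.8) = 25.818 dB


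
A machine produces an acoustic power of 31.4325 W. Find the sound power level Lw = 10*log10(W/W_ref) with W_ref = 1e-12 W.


W / W_ref = 31.4325 / 1e-12 = 3.14325e+13
Lw = 10 * log10(3.14325e+13) = 134.97 dB


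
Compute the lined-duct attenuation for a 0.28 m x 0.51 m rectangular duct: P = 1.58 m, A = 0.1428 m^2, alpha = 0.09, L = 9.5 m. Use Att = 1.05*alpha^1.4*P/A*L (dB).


alpha^1.4 = 0.09^1.4 = 0.034351
Attenuation rate = 1.05 * alpha^1.4 * P / A
= 1.05 * 0.034351 * 1.58 / 0.1428 = 0.399078 dB/m
Total Att = 0.399078 * 9.5 = 3.7912 dB


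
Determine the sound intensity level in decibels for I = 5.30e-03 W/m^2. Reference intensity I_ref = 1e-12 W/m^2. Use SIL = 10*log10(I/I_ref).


I / I_ref = 5.30e-03 / 1e-12 = 5.3e+09
SIL = 10 * log10(5.3e+09) = 97.243 dB


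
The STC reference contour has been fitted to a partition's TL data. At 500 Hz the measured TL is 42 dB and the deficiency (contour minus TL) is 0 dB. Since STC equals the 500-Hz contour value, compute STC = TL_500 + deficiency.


By ASTM E413, STC = value of the fitted reference contour at 500 Hz.
Contour value at 500 Hz = TL_500 + deficiency = 42 + 0 = 42
STC = 42


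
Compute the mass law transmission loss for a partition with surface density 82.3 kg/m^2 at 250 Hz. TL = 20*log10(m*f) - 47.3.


m * f = 82.3 * 250 = 20575
20*log10(20575) = 86.2668 dB
TL = 86.2668 - 47.3 = 38.967 dB


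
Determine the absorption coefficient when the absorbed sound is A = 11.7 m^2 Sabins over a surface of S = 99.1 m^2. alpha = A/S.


Absorption coefficient = absorbed power / incident power
alpha = A / S = 11.7 / 99.1 = 0.11806


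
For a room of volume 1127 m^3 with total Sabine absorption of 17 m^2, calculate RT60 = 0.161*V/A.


RT60 = 0.161 * 1127 / 17 = 10.673 s


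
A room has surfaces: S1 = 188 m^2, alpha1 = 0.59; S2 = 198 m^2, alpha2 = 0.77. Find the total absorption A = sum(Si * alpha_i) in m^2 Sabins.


188 * 0.59 = 110.92
198 * 0.77 = 152.46
A_total = 110.92 + 152.46 = 263.38 m^2


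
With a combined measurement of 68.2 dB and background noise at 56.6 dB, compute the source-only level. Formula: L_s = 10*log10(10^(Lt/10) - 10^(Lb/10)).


10^(68.2/10) = 6.60693e+06
10^(56.6/10) = 457088
Difference = 6.60693e+06 - 457088 = 6.14984e+06
L_source = 10*log10(6.14984e+06) = 67.889 dB


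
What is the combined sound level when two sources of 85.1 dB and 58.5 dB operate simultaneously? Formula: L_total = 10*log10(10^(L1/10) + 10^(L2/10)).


10^(85.1/10) = 3.23594e+08
10^(58.5/10) = 707946
Sum = 3.23594e+08 + 707946 = 3.24302e+08
L_total = 10*log10(3.24302e+08) = 85.109 dB


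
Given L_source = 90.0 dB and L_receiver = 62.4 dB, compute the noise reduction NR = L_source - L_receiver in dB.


NR = L_source - L_receiver (difference between source and receiving room levels)
NR = 90.0 - 62.4 = 27.6 dB


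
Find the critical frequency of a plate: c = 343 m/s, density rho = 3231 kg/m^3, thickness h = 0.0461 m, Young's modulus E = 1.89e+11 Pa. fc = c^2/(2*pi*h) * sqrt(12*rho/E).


12*rho/E = 12*3231/1.89e+11 = 2.05143e-07
sqrt(12*rho/E) = sqrt(2.05143e-07) = 0.000452927
c^2/(2*pi*h) = 343^2/(2*pi*0.0461) = 406170
fc = 406170 * 0.000452927 = 183.97 Hz


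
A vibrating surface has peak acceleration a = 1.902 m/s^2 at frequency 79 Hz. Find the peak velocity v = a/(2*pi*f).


omega = 2*pi*f = 2*pi*79 = 496.372 rad/s
v = a / omega = 1.902 / 496.372 = 0.0038318 m/s


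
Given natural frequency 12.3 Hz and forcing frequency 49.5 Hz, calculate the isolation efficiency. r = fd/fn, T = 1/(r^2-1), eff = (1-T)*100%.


r = 49.5 / 12.3 = 4.02439
r^2 - 1 = 4.02439^2 - 1 = 15.1957
T = 1/15.1957 = 0.0658081
Efficiency = (1 - 0.0658081)*100 = 93.419 %


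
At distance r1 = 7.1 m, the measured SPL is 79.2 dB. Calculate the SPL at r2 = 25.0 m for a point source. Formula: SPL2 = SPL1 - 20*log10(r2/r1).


r2/r1 = 25.0/7.1 = 3.52113
Correction = 20*log10(3.52113) = 10.9336 dB
SPL2 = 79.2 - 10.9336 = 68.266 dB


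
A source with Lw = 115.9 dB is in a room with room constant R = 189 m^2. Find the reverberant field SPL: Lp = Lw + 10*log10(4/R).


4/R = 4/189 = 0.021164
Lp = 115.9 + 10*log10(0.021164) = 99.156 dB


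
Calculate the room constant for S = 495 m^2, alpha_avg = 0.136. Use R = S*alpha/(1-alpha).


R = 495 * 0.136 / (1 - 0.136) = 77.917 m^2


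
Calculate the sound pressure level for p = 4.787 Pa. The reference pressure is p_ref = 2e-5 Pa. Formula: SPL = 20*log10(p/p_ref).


p / p_ref = 4.787 / 2e-5 = 239350
SPL = 20 * log10(239350) = 107.58 dB


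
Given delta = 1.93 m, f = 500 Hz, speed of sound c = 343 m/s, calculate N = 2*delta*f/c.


N = 2*delta*f/c = 2*delta/lambda, where lambda = c/f
lambda = 343 / 500 = 0.686 m
N = 2 * 1.93 / 0.686 = 5.6268


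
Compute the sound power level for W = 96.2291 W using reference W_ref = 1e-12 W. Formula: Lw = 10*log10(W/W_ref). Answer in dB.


W / W_ref = 96.2291 / 1e-12 = 9.62291e+13
Lw = 10 * log10(9.62291e+13) = 139.83 dB


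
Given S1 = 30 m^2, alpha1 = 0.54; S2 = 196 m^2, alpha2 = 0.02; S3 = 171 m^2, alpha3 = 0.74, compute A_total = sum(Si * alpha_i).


30 * 0.54 = 16.2
196 * 0.02 = 3.92
171 * 0.74 = 126.54
A_total = 16.2 + 3.92 + 126.54 = 146.66 m^2


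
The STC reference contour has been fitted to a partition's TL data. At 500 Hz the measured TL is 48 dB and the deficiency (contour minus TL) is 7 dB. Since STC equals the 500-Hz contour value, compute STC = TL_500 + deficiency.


By ASTM E413, STC = value of the fitted reference contour at 500 Hz.
Contour value at 500 Hz = TL_500 + deficiency = 48 + 7 = 55
STC = 55


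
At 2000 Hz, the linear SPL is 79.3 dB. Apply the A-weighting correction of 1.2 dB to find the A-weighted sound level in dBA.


A-weighting table: 2000 Hz -> 1.2 dB correction
SPL_A = SPL + correction = 79.3 + (1.2) = 80.5 dBA


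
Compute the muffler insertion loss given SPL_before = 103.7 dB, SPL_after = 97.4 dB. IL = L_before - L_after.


Insertion loss = SPL without muffler - SPL with muffler
IL = 103.7 - 97.4 = 6.3 dB


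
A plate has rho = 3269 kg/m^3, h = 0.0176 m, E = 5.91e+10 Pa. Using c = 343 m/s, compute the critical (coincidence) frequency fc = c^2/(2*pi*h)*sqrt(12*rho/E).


12*rho/E = 12*3269/5.91e+10 = 6.63756e-07
sqrt(12*rho/E) = sqrt(6.63756e-07) = 0.000814712
c^2/(2*pi*h) = 343^2/(2*pi*0.0176) = 1.06389e+06
fc = 1.06389e+06 * 0.000814712 = 866.76 Hz


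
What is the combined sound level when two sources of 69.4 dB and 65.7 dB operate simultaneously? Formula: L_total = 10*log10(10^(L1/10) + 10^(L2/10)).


10^(69.4/10) = 8.70964e+06
10^(65.7/10) = 3.71535e+06
Sum = 8.70964e+06 + 3.71535e+06 = 1.2425e+07
L_total = 10*log10(1.2425e+07) = 70.943 dB


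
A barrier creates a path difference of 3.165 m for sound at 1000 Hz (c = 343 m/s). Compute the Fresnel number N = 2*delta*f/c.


N = 2*delta*f/c = 2*delta/lambda, where lambda = c/f
lambda = 343 / 1000 = 0.343 m
N = 2 * 3.165 / 0.343 = 18.455


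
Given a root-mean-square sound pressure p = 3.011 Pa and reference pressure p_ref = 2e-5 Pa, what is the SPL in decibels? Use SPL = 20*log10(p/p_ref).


p / p_ref = 3.011 / 2e-5 = 150550
SPL = 20 * log10(150550) = 103.55 dB


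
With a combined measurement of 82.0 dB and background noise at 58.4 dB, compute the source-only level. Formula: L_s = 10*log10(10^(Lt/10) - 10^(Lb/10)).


10^(82.0/10) = 1.58489e+08
10^(58.4/10) = 691831
Difference = 1.58489e+08 - 691831 = 1.57797e+08
L_source = 10*log10(1.57797e+08) = 81.981 dB


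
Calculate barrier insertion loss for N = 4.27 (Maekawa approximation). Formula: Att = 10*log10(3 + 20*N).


3 + 20*N = 3 + 20*4.27 = 88.4
Att = 10*log10(88.4) = 19.465 dB


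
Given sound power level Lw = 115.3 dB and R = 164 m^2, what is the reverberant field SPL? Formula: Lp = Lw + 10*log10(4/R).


4/R = 4/164 = 0.0243902
Lp = 115.3 + 10*log10(0.0243902) = 99.172 dB


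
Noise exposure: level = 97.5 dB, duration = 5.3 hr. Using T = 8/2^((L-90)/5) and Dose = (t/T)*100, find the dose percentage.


T_allowed = 8 / 2^((97.5 - 90)/5) = 2.82843 hr
Dose = 5.3 / 2.82843 * 100 = 187.38 %


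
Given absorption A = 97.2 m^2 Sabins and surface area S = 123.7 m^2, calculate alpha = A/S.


Absorption coefficient = absorbed power / incident power
alpha = A / S = 97.2 / 123.7 = 0.78577


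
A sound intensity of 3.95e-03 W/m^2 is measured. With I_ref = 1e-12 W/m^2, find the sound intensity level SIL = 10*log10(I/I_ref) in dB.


I / I_ref = 3.95e-03 / 1e-12 = 3.95e+09
SIL = 10 * log10(3.95e+09) = 95.966 dB


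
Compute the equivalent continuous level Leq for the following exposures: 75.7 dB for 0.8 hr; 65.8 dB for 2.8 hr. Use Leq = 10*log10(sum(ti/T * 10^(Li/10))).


T_total = 0.8 + 2.8 = 3.6 hr
(0.8/3.6) * 10^(75.7/10) = 8.25634e+06
(2.8/3.6) * 10^(65.8/10) = 2.95703e+06
Sum = 8.25634e+06 + 2.95703e+06 = 1.12134e+07
Leq = 10*log10(1.12134e+07) = 70.497 dB


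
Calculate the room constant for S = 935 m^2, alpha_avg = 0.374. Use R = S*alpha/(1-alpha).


R = 935 * 0.374 / (1 - 0.374) = 558.61 m^2


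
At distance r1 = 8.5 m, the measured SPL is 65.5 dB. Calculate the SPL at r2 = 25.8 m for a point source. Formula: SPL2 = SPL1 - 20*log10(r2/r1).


r2/r1 = 25.8/8.5 = 3.03529
Correction = 20*log10(3.03529) = 9.644 dB
SPL2 = 65.5 - 9.644 = 55.856 dB


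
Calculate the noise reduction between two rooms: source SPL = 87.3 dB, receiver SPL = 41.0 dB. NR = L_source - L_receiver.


NR = L_source - L_receiver (difference between source and receiving room levels)
NR = 87.3 - 41.0 = 46.3 dB


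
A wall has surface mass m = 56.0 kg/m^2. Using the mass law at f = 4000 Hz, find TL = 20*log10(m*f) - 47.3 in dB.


m * f = 56.0 * 4000 = 224000
20*log10(224000) = 107.005 dB
TL = 107.005 - 47.3 = 59.705 dB


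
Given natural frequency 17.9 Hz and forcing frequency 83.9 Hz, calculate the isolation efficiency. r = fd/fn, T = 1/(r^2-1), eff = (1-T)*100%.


r = 83.9 / 17.9 = 4.68715
r^2 - 1 = 4.68715^2 - 1 = 20.9694
T = 1/20.9694 = 0.0476885
Efficiency = (1 - 0.0476885)*100 = 95.231 %


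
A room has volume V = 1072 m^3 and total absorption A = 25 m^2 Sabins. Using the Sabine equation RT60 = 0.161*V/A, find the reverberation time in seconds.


RT60 = 0.161 * 1072 / 25 = 6.9037 s


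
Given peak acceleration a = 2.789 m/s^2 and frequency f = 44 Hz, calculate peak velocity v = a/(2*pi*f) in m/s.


omega = 2*pi*f = 2*pi*44 = 276.46 rad/s
v = a / omega = 2.789 / 276.46 = 0.010088 m/s


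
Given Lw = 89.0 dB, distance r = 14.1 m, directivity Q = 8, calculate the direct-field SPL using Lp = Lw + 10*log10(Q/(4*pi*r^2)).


4*pi*r^2 = 4*pi*14.1^2 = 2498.32 m^2
Q / (4*pi*r^2) = 8 / 2498.32 = 0.00320215
Lp = 89.0 + 10*log10(0.00320215) = 64.054 dB


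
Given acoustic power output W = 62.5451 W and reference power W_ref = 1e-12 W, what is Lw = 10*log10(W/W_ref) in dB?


W / W_ref = 62.5451 / 1e-12 = 6.25451e+13
Lw = 10 * log10(6.25451e+13) = 137.96 dB


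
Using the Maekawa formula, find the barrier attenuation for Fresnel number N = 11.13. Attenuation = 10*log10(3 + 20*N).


3 + 20*N = 3 + 20*11.13 = 225.6
Att = 10*log10(225.6) = 23.533 dB


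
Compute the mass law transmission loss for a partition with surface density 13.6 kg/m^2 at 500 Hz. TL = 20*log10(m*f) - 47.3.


m * f = 13.6 * 500 = 6800
20*log10(6800) = 76.6502 dB
TL = 76.6502 - 47.3 = 29.35 dB


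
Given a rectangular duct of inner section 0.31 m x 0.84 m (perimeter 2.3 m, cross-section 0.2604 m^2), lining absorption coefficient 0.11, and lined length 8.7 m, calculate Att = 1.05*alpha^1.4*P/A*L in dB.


alpha^1.4 = 0.11^1.4 = 0.0454935
Attenuation rate = 1.05 * alpha^1.4 * P / A
= 1.05 * 0.0454935 * 2.3 / 0.2604 = 0.421916 dB/m
Total Att = 0.421916 * 8.7 = 3.6707 dB


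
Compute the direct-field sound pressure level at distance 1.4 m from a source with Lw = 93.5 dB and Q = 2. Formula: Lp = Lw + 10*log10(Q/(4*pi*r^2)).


4*pi*r^2 = 4*pi*1.4^2 = 24.6301 m^2
Q / (4*pi*r^2) = 2 / 24.6301 = 0.0812015
Lp = 93.5 + 10*log10(0.0812015) = 82.596 dB


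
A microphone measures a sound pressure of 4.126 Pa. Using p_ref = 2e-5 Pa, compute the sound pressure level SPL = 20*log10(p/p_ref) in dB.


p / p_ref = 4.126 / 2e-5 = 206300
SPL = 20 * log10(206300) = 106.29 dB


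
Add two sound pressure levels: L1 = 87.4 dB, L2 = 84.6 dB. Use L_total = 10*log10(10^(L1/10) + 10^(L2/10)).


10^(87.4/10) = 5.49541e+08
10^(84.6/10) = 2.88403e+08
Sum = 5.49541e+08 + 2.88403e+08 = 8.37944e+08
L_total = 10*log10(8.37944e+08) = 89.232 dB


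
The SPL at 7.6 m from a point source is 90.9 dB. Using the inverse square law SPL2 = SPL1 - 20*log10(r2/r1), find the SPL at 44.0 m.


r2/r1 = 44.0/7.6 = 5.78947
Correction = 20*log10(5.78947) = 15.2528 dB
SPL2 = 90.9 - 15.2528 = 75.647 dB


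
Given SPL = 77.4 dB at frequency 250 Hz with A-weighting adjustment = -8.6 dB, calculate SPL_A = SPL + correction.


A-weighting table: 250 Hz -> -8.6 dB correction
SPL_A = SPL + correction = 77.4 + (-8.6) = 68.8 dBA


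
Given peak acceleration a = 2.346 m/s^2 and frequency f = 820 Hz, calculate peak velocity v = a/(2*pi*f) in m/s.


omega = 2*pi*f = 2*pi*820 = 5152.21 rad/s
v = a / omega = 2.346 / 5152.21 = 0.00045534 m/s


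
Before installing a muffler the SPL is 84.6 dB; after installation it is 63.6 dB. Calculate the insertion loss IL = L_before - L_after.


Insertion loss = SPL without muffler - SPL with muffler
IL = 84.6 - 63.6 = 21 dB


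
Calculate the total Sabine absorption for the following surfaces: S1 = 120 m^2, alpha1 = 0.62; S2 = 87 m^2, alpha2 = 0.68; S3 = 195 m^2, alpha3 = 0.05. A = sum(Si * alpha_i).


120 * 0.62 = 74.4
87 * 0.68 = 59.16
195 * 0.05 = 9.75
A_total = 74.4 + 59.16 + 9.75 = 143.31 m^2


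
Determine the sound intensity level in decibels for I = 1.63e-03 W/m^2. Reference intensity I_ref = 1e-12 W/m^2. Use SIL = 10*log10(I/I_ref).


I / I_ref = 1.63e-03 / 1e-12 = 1.63e+09
SIL = 10 * log10(1.63e+09) = 92.122 dB


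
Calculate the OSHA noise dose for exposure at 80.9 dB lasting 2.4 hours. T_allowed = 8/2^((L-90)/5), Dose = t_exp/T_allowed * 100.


T_allowed = 8 / 2^((80.9 - 90)/5) = 28.2465 hr
Dose = 2.4 / 28.2465 * 100 = 8.4966 %


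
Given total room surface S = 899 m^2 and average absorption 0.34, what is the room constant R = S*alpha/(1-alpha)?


R = 899 * 0.34 / (1 - 0.34) = 463.12 m^2


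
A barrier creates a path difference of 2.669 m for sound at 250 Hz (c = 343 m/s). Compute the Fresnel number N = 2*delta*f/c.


N = 2*delta*f/c = 2*delta/lambda, where lambda = c/f
lambda = 343 / 250 = 1.372 m
N = 2 * 2.669 / 1.372 = 3.8907


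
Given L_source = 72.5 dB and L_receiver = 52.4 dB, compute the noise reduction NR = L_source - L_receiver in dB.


NR = L_source - L_receiver (difference between source and receiving room levels)
NR = 72.5 - 52.4 = 20.1 dB


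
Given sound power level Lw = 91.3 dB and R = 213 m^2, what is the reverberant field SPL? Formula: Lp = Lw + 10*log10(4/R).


4/R = 4/213 = 0.0187793
Lp = 91.3 + 10*log10(0.0187793) = 74.037 dB


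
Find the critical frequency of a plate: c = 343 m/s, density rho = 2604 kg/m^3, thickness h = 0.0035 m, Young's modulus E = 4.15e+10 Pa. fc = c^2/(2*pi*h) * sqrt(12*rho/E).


12*rho/E = 12*2604/4.15e+10 = 7.52964e-07
sqrt(12*rho/E) = sqrt(7.52964e-07) = 0.000867735
c^2/(2*pi*h) = 343^2/(2*pi*0.0035) = 5.34983e+06
fc = 5.34983e+06 * 0.000867735 = 4642.2 Hz


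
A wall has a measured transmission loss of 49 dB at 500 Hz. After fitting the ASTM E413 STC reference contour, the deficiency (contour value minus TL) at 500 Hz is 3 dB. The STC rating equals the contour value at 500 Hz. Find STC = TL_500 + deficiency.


By ASTM E413, STC = value of the fitted reference contour at 500 Hz.
Contour value at 500 Hz = TL_500 + deficiency = 49 + 3 = 52
STC = 52


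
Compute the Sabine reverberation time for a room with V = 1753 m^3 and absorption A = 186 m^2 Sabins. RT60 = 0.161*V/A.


RT60 = 0.161 * 1753 / 186 = 1.5174 s


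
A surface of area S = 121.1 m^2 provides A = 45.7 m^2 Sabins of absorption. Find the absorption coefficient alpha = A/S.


Absorption coefficient = absorbed power / incident power
alpha = A / S = 45.7 / 121.1 = 0.37737


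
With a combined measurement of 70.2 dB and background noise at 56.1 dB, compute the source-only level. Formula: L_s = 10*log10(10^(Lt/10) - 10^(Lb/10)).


10^(70.2/10) = 1.04713e+07
10^(56.1/10) = 407380
Difference = 1.04713e+07 - 407380 = 1.00639e+07
L_source = 10*log10(1.00639e+07) = 70.028 dB


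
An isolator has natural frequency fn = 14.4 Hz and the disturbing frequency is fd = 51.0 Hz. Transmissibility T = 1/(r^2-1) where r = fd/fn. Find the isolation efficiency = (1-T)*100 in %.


r = 51.0 / 14.4 = 3.54167
r^2 - 1 = 3.54167^2 - 1 = 11.5434
T = 1/11.5434 = 0.0866296
Efficiency = (1 - 0.0866296)*100 = 91.337 %


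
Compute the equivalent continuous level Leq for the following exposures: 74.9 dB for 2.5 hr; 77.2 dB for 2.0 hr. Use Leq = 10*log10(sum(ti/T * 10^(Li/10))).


T_total = 2.5 + 2.0 = 4.5 hr
(2.5/4.5) * 10^(74.9/10) = 1.71683e+07
(2.0/4.5) * 10^(77.2/10) = 2.33248e+07
Sum = 1.71683e+07 + 2.33248e+07 = 4.04931e+07
Leq = 10*log10(4.04931e+07) = 76.074 dB


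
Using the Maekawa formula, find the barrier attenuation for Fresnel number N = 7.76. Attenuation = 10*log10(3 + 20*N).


3 + 20*N = 3 + 20*7.76 = 158.2
Att = 10*log10(158.2) = 21.992 dB


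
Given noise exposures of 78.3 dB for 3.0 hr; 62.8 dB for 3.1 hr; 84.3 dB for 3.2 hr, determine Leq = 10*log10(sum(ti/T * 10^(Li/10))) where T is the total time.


T_total = 3.0 + 3.1 + 3.2 = 9.3 hr
(3.0/9.3) * 10^(78.3/10) = 2.18091e+07
(3.1/9.3) * 10^(62.8/10) = 635154
(3.2/9.3) * 10^(84.3/10) = 9.2612e+07
Sum = 2.18091e+07 + 635154 + 9.2612e+07 = 1.15056e+08
Leq = 10*log10(1.15056e+08) = 80.609 dB


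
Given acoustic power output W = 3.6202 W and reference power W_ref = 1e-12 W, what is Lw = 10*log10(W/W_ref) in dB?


W / W_ref = 3.6202 / 1e-12 = 3.6202e+12
Lw = 10 * log10(3.6202e+12) = 125.59 dB


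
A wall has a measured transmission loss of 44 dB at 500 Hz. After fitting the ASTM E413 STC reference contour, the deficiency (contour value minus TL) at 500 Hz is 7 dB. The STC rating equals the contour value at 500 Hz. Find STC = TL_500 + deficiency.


By ASTM E413, STC = value of the fitted reference contour at 500 Hz.
Contour value at 500 Hz = TL_500 + deficiency = 44 + 7 = 51
STC = 51


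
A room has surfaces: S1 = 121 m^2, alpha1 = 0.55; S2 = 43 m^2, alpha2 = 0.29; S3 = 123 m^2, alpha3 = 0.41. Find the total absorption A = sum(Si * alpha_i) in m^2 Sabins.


121 * 0.55 = 66.55
43 * 0.29 = 12.47
123 * 0.41 = 50.43
A_total = 66.55 + 12.47 + 50.43 = 129.45 m^2


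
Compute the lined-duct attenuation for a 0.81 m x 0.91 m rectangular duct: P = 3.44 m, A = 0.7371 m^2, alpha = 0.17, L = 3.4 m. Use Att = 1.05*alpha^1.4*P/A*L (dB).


alpha^1.4 = 0.17^1.4 = 0.0836813
Attenuation rate = 1.05 * alpha^1.4 * P / A
= 1.05 * 0.0836813 * 3.44 / 0.7371 = 0.410062 dB/m
Total Att = 0.410062 * 3.4 = 1.3942 dB


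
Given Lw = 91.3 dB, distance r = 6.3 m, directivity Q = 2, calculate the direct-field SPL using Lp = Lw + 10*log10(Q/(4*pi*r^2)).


4*pi*r^2 = 4*pi*6.3^2 = 498.759 m^2
Q / (4*pi*r^2) = 2 / 498.759 = 0.00400995
Lp = 91.3 + 10*log10(0.00400995) = 67.331 dB


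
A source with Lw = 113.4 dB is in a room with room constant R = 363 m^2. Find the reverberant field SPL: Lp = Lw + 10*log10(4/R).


4/R = 4/363 = 0.0110193
Lp = 113.4 + 10*log10(0.0110193) = 93.822 dB


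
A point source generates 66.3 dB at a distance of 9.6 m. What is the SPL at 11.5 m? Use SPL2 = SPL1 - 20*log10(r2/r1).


r2/r1 = 11.5/9.6 = 1.19792
Correction = 20*log10(1.19792) = 1.56856 dB
SPL2 = 66.3 - 1.56856 = 64.731 dB


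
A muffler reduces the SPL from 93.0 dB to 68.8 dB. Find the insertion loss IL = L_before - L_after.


Insertion loss = SPL without muffler - SPL with muffler
IL = 93.0 - 68.8 = 24.2 dB


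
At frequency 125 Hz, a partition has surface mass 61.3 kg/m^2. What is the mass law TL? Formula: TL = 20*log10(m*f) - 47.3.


m * f = 61.3 * 125 = 7662.5
20*log10(7662.5) = 77.6874 dB
TL = 77.6874 - 47.3 = 30.387 dB


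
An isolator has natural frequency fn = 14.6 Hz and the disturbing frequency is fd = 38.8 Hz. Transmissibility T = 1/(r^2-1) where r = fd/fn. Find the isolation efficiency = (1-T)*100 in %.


r = 38.8 / 14.6 = 2.65753
r^2 - 1 = 2.65753^2 - 1 = 6.06247
T = 1/6.06247 = 0.164949
Efficiency = (1 - 0.164949)*100 = 83.505 %


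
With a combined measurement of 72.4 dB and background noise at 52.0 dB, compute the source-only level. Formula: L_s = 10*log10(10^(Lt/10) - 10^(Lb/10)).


10^(72.4/10) = 1.7378e+07
10^(52.0/10) = 158489
Difference = 1.7378e+07 - 158489 = 1.72195e+07
L_source = 10*log10(1.72195e+07) = 72.36 dB


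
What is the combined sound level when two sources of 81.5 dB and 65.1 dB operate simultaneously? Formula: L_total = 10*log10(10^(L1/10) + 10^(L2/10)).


10^(81.5/10) = 1.41254e+08
10^(65.1/10) = 3.23594e+06
Sum = 1.41254e+08 + 3.23594e+06 = 1.4449e+08
L_total = 10*log10(1.4449e+08) = 81.598 dB


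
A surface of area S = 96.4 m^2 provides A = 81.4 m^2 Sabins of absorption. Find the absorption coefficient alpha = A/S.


Absorption coefficient = absorbed power / incident power
alpha = A / S = 81.4 / 96.4 = 0.8444


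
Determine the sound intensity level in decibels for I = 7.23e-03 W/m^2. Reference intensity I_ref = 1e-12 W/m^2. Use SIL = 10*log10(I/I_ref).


I / I_ref = 7.23e-03 / 1e-12 = 7.23e+09
SIL = 10 * log10(7.23e+09) = 98.591 dB
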